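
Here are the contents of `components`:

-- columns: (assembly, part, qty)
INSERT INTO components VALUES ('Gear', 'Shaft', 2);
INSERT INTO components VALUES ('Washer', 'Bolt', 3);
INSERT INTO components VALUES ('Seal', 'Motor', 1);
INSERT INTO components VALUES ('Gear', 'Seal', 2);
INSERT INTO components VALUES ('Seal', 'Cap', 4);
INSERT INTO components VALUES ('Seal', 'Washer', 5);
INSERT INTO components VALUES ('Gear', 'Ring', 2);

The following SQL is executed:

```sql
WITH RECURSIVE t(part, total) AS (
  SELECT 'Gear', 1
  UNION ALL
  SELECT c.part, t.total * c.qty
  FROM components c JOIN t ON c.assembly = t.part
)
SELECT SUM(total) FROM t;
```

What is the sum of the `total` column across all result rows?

57

Base: (Gear, total=1).
Iteration 1: components of {Gear} -> Ring = 1*2 = 2, Seal = 1*2 = 2, Shaft = 1*2 = 2.
Iteration 2: components of {Ring,Seal,Shaft} -> Cap = 2*4 = 8, Motor = 2*1 = 2, Washer = 2*5 = 10.
Iteration 3: components of {Cap,Motor,Washer} -> Bolt = 10*3 = 30.
Iteration 4: no further components; recursion stops.
SUM(total) = 1 + 2 + 2 + 2 + 8 + 2 + 10 + 30 = 57.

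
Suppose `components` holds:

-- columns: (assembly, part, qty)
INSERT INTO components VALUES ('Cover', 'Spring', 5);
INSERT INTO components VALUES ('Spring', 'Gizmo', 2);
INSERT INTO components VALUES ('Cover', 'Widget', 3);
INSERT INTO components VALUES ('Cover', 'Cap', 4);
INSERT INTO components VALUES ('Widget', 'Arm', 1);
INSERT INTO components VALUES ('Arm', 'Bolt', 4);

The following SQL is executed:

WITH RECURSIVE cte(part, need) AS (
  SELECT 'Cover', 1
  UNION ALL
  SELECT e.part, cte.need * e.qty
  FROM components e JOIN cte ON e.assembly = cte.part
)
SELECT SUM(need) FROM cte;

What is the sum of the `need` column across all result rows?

38

Base: (Cover, need=1).
Iteration 1: components of {Cover} -> Cap = 1*4 = 4, Spring = 1*5 = 5, Widget = 1*3 = 3.
Iteration 2: components of {Cap,Spring,Widget} -> Arm = 3*1 = 3, Gizmo = 5*2 = 10.
Iteration 3: components of {Arm,Gizmo} -> Bolt = 3*4 = 12.
Iteration 4: no further components; recursion stops.
SUM(need) = 1 + 5 + 3 + 4 + 10 + 3 + 12 = 38.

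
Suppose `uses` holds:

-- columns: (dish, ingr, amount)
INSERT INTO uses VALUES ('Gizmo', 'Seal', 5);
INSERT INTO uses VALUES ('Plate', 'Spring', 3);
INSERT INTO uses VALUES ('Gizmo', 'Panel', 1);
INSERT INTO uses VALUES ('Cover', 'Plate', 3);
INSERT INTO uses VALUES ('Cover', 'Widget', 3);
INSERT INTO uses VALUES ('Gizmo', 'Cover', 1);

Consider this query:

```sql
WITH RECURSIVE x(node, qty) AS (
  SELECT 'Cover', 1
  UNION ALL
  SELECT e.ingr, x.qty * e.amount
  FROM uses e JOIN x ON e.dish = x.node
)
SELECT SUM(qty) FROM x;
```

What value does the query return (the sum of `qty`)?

Base: (Cover, qty=1).
Iteration 1: components of {Cover} -> Plate = 1*3 = 3, Widget = 1*3 = 3.
Iteration 2: components of {Plate,Widget} -> Spring = 3*3 = 9.
Iteration 3: no further components; recursion stops.
SUM(qty) = 1 + 3 + 3 + 9 = 16.

16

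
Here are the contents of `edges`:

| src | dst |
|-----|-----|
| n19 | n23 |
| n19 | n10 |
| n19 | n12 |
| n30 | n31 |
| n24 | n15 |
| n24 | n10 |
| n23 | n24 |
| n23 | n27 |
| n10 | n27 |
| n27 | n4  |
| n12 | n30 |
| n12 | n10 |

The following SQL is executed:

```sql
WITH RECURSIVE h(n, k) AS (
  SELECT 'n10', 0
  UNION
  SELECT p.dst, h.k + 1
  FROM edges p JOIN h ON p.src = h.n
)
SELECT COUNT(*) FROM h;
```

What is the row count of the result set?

Base: (n10, k=0).
Iteration 1: edges from {n10} -> (n27, k=1).
Iteration 2: edges from {n27} -> (n4, k=2).
Iteration 3: no outgoing edges from {n4}; recursion stops.
Total rows emitted: 3.

3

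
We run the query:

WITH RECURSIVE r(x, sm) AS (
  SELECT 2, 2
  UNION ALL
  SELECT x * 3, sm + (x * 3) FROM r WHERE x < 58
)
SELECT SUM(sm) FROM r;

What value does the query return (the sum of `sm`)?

358

Base: x=2, sm=2.
Iteration 1: 2 < 58 holds -> x = 2 * 3 = 6, sm = 2 + 6 = 8.
Iteration 2: 6 < 58 holds -> x = 6 * 3 = 18, sm = 8 + 18 = 26.
Iteration 3: 18 < 58 holds -> x = 18 * 3 = 54, sm = 26 + 54 = 80.
Iteration 4: 54 < 58 holds -> x = 54 * 3 = 162, sm = 80 + 162 = 242.
Iteration 5: 162 < 58 fails; recursion stops.
SUM(sm) = 2 + 8 + 26 + 80 + 242 = 358.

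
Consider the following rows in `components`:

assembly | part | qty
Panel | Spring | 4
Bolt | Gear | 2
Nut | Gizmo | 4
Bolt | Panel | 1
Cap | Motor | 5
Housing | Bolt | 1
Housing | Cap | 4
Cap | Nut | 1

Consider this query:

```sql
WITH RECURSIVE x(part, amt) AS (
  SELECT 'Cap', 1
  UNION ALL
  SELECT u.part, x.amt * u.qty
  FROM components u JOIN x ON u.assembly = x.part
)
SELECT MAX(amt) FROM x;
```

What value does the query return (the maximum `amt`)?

5

Base: (Cap, amt=1).
Iteration 1: components of {Cap} -> Motor = 1*5 = 5, Nut = 1*1 = 1.
Iteration 2: components of {Motor,Nut} -> Gizmo = 1*4 = 4.
Iteration 3: no further components; recursion stops.
amt values: 1, 5, 1, 4; the maximum is 5.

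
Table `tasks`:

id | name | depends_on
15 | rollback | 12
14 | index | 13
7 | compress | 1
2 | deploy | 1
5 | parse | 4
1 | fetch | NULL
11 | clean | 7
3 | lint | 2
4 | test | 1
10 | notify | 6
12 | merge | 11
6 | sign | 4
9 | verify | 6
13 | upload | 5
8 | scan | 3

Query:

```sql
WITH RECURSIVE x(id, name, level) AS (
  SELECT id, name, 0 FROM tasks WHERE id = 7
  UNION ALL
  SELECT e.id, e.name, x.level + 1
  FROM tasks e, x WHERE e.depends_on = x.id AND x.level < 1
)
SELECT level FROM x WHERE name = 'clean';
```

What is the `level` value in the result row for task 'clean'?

1

Base: id=7 (compress) at level 0.
Iteration 1: rows with depends_on in {7} -> clean (id 11, level 1).
Iteration 2: level < 1 fails for all current rows; recursion stops.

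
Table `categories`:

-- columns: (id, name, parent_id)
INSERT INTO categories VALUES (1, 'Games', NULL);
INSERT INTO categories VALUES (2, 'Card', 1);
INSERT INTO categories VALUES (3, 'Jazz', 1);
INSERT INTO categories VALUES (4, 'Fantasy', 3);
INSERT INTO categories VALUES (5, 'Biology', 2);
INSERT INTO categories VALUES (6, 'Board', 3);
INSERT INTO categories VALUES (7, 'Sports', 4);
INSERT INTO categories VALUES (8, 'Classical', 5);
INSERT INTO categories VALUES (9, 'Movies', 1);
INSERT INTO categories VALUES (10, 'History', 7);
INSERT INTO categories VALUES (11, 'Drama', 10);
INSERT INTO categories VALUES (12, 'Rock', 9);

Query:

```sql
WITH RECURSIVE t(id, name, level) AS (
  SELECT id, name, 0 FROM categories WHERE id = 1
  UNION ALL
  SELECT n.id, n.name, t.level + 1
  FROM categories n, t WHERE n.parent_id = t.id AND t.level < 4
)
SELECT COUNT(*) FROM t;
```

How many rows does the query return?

11

Base: id=1 (Games) at level 0.
Iteration 1: rows with parent_id in {1} -> Card (id 2, level 1), Jazz (id 3, level 1), Movies (id 9, level 1).
Iteration 2: rows with parent_id in {2,3,9} -> Fantasy (id 4, level 2), Biology (id 5, level 2), Board (id 6, level 2), Rock (id 12, level 2).
Iteration 3: rows with parent_id in {4,5,6,12} -> Sports (id 7, level 3), Classical (id 8, level 3).
Iteration 4: rows with parent_id in {7,8} -> History (id 10, level 4).
Iteration 5: level < 4 fails for all current rows; recursion stops.
Total rows emitted: 11.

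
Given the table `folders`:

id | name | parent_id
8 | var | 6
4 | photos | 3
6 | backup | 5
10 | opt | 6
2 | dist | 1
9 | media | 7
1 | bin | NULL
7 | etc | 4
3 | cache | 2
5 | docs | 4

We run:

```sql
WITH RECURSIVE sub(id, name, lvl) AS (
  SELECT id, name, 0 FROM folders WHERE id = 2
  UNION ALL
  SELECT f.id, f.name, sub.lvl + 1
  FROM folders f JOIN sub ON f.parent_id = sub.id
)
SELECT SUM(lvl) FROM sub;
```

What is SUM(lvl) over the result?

27

Base: id=2 (dist) at lvl 0.
Iteration 1: rows with parent_id in {2} -> cache (id 3, lvl 1).
Iteration 2: rows with parent_id in {3} -> photos (id 4, lvl 2).
Iteration 3: rows with parent_id in {4} -> docs (id 5, lvl 3), etc (id 7, lvl 3).
Iteration 4: rows with parent_id in {5,7} -> backup (id 6, lvl 4), media (id 9, lvl 4).
Iteration 5: rows with parent_id in {6,9} -> var (id 8, lvl 5), opt (id 10, lvl 5).
Iteration 6: no rows with parent_id in {8,10}; recursion stops.
SUM(lvl) = 0 + 1 + 2 + 3 + 3 + 4 + 4 + 5 + 5 = 27.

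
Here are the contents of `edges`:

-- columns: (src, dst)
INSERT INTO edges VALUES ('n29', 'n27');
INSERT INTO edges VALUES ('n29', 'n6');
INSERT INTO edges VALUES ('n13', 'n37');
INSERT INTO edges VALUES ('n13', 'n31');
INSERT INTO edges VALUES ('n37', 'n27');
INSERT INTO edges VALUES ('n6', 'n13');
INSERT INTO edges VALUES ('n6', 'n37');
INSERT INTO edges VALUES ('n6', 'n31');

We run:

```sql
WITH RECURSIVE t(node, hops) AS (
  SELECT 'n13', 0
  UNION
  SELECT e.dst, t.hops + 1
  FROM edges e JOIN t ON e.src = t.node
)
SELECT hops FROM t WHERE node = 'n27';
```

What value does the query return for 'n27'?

Base: (n13, hops=0).
Iteration 1: edges from {n13} -> (n31, hops=1), (n37, hops=1).
Iteration 2: edges from {n31,n37} -> (n27, hops=2).
Iteration 3: no outgoing edges from {n27}; recursion stops.

2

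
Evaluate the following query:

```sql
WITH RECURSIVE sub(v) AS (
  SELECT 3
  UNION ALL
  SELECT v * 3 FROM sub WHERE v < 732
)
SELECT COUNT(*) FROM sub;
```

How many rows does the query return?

7

Base: v=3.
Iteration 1: 3 < 732 holds -> v = 3 * 3 = 9.
Iteration 2: 9 < 732 holds -> v = 9 * 3 = 27.
Iteration 3: 27 < 732 holds -> v = 27 * 3 = 81.
Iteration 4: 81 < 732 holds -> v = 81 * 3 = 243.
Iteration 5: 243 < 732 holds -> v = 243 * 3 = 729.
Iteration 6: 729 < 732 holds -> v = 729 * 3 = 2187.
Iteration 7: 2187 < 732 fails; recursion stops.
Total rows emitted: 7.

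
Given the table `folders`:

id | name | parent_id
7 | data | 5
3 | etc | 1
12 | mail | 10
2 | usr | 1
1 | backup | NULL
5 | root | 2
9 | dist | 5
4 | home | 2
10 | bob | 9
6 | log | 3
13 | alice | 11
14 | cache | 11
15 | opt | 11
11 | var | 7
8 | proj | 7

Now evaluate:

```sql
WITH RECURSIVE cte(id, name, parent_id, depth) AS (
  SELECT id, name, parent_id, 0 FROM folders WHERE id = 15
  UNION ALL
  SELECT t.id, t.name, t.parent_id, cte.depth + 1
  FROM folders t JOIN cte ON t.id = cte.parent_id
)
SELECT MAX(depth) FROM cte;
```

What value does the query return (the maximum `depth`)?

5

Base: id=15 (opt), parent_id=11, depth 0.
Iteration 1: join on id=11 -> var (id 11, parent_id=7, depth 1).
Iteration 2: join on id=7 -> data (id 7, parent_id=5, depth 2).
Iteration 3: join on id=5 -> root (id 5, parent_id=2, depth 3).
Iteration 4: join on id=2 -> usr (id 2, parent_id=1, depth 4).
Iteration 5: join on id=1 -> backup (id 1, parent_id=NULL, depth 5).
Iteration 6: parent_id is NULL; no match; recursion stops.
depth values: 0, 1, 2, 3, 4, 5; the maximum is 5.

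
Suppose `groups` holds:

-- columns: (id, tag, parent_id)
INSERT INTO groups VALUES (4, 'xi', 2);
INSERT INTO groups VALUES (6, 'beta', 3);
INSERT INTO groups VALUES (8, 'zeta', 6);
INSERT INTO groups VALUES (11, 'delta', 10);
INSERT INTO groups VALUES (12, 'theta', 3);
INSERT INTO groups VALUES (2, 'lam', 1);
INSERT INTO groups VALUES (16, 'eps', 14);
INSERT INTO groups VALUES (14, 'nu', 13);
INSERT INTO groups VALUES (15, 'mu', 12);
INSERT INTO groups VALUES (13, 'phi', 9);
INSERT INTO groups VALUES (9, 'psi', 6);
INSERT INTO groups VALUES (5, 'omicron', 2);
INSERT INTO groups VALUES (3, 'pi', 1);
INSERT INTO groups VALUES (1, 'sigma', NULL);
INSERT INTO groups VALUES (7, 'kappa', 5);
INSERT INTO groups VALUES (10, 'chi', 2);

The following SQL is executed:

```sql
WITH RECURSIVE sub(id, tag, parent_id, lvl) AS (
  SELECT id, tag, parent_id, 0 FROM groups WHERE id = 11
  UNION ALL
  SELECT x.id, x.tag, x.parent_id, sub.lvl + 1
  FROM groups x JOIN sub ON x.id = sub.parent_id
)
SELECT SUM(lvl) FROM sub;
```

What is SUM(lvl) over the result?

6

Base: id=11 (delta), parent_id=10, lvl 0.
Iteration 1: join on id=10 -> chi (id 10, parent_id=2, lvl 1).
Iteration 2: join on id=2 -> lam (id 2, parent_id=1, lvl 2).
Iteration 3: join on id=1 -> sigma (id 1, parent_id=NULL, lvl 3).
Iteration 4: parent_id is NULL; no match; recursion stops.
SUM(lvl) = 0 + 1 + 2 + 3 = 6.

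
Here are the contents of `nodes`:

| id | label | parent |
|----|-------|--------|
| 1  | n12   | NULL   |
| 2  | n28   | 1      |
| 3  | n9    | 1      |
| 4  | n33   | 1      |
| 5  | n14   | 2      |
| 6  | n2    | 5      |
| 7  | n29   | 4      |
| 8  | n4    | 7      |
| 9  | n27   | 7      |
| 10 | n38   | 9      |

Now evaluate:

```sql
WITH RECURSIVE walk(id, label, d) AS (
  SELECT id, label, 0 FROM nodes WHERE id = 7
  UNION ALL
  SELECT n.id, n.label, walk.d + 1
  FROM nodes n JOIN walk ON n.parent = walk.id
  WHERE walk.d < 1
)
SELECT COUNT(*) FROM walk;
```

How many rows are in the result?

3

Base: id=7 (n29) at d 0.
Iteration 1: rows with parent in {7} -> n4 (id 8, d 1), n27 (id 9, d 1).
Iteration 2: d < 1 fails for all current rows; recursion stops.
Total rows emitted: 3.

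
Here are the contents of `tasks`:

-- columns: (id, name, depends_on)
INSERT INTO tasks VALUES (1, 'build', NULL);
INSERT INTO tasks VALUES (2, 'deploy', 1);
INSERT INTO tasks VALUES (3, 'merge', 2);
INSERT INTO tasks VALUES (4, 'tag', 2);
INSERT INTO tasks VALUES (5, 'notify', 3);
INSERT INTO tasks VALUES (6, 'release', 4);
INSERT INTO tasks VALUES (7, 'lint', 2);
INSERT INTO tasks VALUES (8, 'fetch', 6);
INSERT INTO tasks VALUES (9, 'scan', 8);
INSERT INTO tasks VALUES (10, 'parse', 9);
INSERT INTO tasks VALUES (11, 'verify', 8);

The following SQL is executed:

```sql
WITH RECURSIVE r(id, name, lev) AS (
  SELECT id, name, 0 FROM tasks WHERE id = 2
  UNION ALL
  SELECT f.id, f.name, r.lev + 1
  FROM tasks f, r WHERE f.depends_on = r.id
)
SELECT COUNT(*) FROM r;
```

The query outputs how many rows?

Base: id=2 (deploy) at lev 0.
Iteration 1: rows with depends_on in {2} -> merge (id 3, lev 1), tag (id 4, lev 1), lint (id 7, lev 1).
Iteration 2: rows with depends_on in {3,4,7} -> notify (id 5, lev 2), release (id 6, lev 2).
Iteration 3: rows with depends_on in {5,6} -> fetch (id 8, lev 3).
Iteration 4: rows with depends_on in {8} -> scan (id 9, lev 4), verify (id 11, lev 4).
Iteration 5: rows with depends_on in {9,11} -> parse (id 10, lev 5).
Iteration 6: no rows with depends_on in {10}; recursion stops.
Total rows emitted: 10.

10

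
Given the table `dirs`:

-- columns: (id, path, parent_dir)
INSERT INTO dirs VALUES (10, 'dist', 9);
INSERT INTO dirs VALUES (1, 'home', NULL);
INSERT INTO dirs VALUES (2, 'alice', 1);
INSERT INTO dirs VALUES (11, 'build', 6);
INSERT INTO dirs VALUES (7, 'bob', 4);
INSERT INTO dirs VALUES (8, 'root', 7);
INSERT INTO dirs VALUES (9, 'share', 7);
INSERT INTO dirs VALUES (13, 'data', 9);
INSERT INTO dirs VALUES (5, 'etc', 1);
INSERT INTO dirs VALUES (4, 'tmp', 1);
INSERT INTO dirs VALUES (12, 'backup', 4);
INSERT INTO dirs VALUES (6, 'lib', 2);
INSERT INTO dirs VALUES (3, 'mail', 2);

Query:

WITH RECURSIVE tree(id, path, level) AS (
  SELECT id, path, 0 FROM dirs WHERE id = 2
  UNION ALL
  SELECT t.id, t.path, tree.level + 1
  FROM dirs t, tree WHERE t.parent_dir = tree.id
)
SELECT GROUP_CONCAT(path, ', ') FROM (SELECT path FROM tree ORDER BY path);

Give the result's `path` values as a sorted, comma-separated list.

alice, build, lib, mail

Base: id=2 (alice) at level 0.
Iteration 1: rows with parent_dir in {2} -> mail (id 3, level 1), lib (id 6, level 1).
Iteration 2: rows with parent_dir in {3,6} -> build (id 11, level 2).
Iteration 3: no rows with parent_dir in {11}; recursion stops.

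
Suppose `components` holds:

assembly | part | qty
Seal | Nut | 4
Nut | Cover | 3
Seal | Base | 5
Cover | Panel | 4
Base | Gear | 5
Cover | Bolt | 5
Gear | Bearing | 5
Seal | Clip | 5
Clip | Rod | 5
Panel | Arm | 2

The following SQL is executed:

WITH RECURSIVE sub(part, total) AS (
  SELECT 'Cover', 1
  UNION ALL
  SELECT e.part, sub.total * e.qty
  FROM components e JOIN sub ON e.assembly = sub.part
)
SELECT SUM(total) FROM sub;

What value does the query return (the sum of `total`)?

Base: (Cover, total=1).
Iteration 1: components of {Cover} -> Bolt = 1*5 = 5, Panel = 1*4 = 4.
Iteration 2: components of {Bolt,Panel} -> Arm = 4*2 = 8.
Iteration 3: no further components; recursion stops.
SUM(total) = 1 + 4 + 5 + 8 = 18.

18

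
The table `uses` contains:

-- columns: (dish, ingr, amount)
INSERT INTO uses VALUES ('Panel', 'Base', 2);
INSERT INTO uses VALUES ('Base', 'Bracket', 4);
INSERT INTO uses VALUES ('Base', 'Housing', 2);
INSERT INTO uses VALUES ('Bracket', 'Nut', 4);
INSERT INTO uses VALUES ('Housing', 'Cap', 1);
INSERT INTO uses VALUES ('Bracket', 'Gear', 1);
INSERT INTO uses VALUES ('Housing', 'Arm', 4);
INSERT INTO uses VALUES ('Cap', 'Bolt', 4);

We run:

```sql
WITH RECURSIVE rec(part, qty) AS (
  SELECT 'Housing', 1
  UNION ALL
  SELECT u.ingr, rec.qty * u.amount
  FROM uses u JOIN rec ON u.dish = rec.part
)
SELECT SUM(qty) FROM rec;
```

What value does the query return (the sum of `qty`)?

Base: (Housing, qty=1).
Iteration 1: components of {Housing} -> Arm = 1*4 = 4, Cap = 1*1 = 1.
Iteration 2: components of {Arm,Cap} -> Bolt = 1*4 = 4.
Iteration 3: no further components; recursion stops.
SUM(qty) = 1 + 1 + 4 + 4 = 10.

10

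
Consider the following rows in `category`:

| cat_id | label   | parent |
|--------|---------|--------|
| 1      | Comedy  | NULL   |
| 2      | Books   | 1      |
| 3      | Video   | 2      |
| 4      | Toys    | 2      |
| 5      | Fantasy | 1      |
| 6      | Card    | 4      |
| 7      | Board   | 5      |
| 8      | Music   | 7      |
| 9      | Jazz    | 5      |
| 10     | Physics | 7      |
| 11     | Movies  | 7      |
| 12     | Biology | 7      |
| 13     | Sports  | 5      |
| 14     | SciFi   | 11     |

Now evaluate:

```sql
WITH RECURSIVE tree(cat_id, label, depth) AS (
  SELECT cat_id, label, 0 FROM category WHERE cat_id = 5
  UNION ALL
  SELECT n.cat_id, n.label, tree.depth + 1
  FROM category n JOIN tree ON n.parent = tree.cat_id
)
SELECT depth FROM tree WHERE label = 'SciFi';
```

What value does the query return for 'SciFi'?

3

Base: cat_id=5 (Fantasy) at depth 0.
Iteration 1: rows with parent in {5} -> Board (id 7, depth 1), Jazz (id 9, depth 1), Sports (id 13, depth 1).
Iteration 2: rows with parent in {7,9,13} -> Music (id 8, depth 2), Physics (id 10, depth 2), Movies (id 11, depth 2), Biology (id 12, depth 2).
Iteration 3: rows with parent in {8,10,11,12} -> SciFi (id 14, depth 3).
Iteration 4: no rows with parent in {14}; recursion stops.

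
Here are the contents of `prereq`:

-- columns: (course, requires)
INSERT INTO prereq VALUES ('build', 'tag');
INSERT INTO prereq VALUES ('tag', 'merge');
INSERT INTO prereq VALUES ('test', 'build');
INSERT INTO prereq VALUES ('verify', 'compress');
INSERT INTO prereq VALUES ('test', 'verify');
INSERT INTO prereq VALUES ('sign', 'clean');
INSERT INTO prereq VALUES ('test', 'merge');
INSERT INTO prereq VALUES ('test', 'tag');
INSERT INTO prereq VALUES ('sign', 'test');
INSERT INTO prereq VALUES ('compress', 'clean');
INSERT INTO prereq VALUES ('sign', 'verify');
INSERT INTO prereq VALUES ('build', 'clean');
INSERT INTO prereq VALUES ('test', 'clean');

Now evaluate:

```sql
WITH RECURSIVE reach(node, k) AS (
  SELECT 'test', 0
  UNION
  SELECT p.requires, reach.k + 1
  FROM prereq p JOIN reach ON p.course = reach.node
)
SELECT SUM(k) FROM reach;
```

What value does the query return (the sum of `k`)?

Base: (test, k=0).
Iteration 1: edges from {test} -> (build, k=1), (clean, k=1), (merge, k=1), (tag, k=1), (verify, k=1).
Iteration 2: edges from {build,clean,merge,tag,verify} -> (clean, k=2), (compress, k=2), (merge, k=2), (tag, k=2).
Iteration 3: edges from {clean,compress,merge,tag} -> (clean, k=3), (merge, k=3).
Iteration 4: no outgoing edges from {clean,merge}; recursion stops.
SUM(k) = 0 + 1 + 1 + 1 + 1 + 1 + 2 + 2 + 2 + 2 + 3 + 3 = 19.

19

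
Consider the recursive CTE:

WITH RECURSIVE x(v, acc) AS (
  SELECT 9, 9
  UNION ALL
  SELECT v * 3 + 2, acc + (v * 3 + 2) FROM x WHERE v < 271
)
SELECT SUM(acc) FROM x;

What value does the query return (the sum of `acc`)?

1775

Base: v=9, acc=9.
Iteration 1: 9 < 271 holds -> v = 9 * 3 + 2 = 29, acc = 9 + 29 = 38.
Iteration 2: 29 < 271 holds -> v = 29 * 3 + 2 = 89, acc = 38 + 89 = 127.
Iteration 3: 89 < 271 holds -> v = 89 * 3 + 2 = 269, acc = 127 + 269 = 396.
Iteration 4: 269 < 271 holds -> v = 269 * 3 + 2 = 809, acc = 396 + 809 = 1205.
Iteration 5: 809 < 271 fails; recursion stops.
SUM(acc) = 9 + 38 + 127 + 396 + 1205 = 1775.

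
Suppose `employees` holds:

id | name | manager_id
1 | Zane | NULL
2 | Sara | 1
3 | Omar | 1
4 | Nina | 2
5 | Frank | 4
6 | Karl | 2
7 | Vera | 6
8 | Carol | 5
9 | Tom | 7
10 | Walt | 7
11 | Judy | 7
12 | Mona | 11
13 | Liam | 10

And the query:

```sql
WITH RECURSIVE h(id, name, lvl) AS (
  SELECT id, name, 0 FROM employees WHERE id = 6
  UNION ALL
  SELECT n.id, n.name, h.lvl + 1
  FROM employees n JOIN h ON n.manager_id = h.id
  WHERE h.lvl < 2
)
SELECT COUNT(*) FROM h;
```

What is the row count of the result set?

Base: id=6 (Karl) at lvl 0.
Iteration 1: rows with manager_id in {6} -> Vera (id 7, lvl 1).
Iteration 2: rows with manager_id in {7} -> Tom (id 9, lvl 2), Walt (id 10, lvl 2), Judy (id 11, lvl 2).
Iteration 3: lvl < 2 fails for all current rows; recursion stops.
Total rows emitted: 5.

5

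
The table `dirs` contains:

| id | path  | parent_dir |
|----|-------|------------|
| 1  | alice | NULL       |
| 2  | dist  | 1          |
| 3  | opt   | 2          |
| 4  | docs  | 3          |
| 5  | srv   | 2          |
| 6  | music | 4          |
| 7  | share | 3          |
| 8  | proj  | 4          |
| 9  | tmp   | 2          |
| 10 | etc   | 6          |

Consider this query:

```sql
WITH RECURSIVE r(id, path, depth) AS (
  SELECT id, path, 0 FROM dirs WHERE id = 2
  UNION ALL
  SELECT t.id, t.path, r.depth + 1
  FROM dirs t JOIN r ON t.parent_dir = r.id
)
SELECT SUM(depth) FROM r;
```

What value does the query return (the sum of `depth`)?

Base: id=2 (dist) at depth 0.
Iteration 1: rows with parent_dir in {2} -> opt (id 3, depth 1), srv (id 5, depth 1), tmp (id 9, depth 1).
Iteration 2: rows with parent_dir in {3,5,9} -> docs (id 4, depth 2), share (id 7, depth 2).
Iteration 3: rows with parent_dir in {4,7} -> music (id 6, depth 3), proj (id 8, depth 3).
Iteration 4: rows with parent_dir in {6,8} -> etc (id 10, depth 4).
Iteration 5: no rows with parent_dir in {10}; recursion stops.
SUM(depth) = 0 + 1 + 1 + 1 + 2 + 2 + 3 + 3 + 4 = 17.

17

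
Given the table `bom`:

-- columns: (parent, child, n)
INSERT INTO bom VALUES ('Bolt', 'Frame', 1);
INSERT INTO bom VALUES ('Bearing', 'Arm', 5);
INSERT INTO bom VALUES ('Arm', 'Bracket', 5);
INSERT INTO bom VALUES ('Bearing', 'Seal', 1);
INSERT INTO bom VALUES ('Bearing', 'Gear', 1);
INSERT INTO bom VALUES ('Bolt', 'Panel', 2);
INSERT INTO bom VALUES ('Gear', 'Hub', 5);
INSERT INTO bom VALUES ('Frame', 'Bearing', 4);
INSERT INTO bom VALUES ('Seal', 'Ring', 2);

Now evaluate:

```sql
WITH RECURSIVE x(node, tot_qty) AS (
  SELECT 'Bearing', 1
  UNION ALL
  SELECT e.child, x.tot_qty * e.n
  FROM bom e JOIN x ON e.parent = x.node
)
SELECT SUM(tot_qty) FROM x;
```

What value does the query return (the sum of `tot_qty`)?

Base: (Bearing, tot_qty=1).
Iteration 1: components of {Bearing} -> Arm = 1*5 = 5, Gear = 1*1 = 1, Seal = 1*1 = 1.
Iteration 2: components of {Arm,Gear,Seal} -> Bracket = 5*5 = 25, Hub = 1*5 = 5, Ring = 1*2 = 2.
Iteration 3: no further components; recursion stops.
SUM(tot_qty) = 1 + 1 + 1 + 5 + 5 + 2 + 25 = 40.

40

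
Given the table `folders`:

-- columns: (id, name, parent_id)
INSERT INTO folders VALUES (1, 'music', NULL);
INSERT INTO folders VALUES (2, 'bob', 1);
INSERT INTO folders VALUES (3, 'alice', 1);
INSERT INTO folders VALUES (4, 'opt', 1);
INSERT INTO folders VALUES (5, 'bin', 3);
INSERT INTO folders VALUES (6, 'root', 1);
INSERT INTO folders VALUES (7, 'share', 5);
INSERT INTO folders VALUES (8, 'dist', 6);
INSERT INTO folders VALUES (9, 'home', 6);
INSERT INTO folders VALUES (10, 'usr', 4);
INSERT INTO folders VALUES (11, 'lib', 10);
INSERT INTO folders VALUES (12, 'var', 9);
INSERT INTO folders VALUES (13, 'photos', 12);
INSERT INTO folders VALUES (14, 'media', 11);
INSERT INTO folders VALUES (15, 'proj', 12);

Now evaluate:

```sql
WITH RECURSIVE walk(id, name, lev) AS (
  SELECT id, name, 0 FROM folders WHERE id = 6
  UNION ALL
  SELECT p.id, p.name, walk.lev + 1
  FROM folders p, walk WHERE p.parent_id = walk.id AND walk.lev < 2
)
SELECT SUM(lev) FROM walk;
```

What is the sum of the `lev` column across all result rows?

4

Base: id=6 (root) at lev 0.
Iteration 1: rows with parent_id in {6} -> dist (id 8, lev 1), home (id 9, lev 1).
Iteration 2: rows with parent_id in {8,9} -> var (id 12, lev 2).
Iteration 3: lev < 2 fails for all current rows; recursion stops.
SUM(lev) = 0 + 1 + 1 + 2 = 4.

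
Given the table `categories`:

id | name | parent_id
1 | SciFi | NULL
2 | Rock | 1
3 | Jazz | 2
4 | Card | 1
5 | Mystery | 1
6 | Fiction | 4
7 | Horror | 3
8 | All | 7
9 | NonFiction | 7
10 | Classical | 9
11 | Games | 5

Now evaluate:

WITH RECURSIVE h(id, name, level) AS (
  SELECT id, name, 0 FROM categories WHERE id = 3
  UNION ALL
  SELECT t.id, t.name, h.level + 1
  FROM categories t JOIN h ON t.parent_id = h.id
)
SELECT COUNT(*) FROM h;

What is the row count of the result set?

Base: id=3 (Jazz) at level 0.
Iteration 1: rows with parent_id in {3} -> Horror (id 7, level 1).
Iteration 2: rows with parent_id in {7} -> All (id 8, level 2), NonFiction (id 9, level 2).
Iteration 3: rows with parent_id in {8,9} -> Classical (id 10, level 3).
Iteration 4: no rows with parent_id in {10}; recursion stops.
Total rows emitted: 5.

5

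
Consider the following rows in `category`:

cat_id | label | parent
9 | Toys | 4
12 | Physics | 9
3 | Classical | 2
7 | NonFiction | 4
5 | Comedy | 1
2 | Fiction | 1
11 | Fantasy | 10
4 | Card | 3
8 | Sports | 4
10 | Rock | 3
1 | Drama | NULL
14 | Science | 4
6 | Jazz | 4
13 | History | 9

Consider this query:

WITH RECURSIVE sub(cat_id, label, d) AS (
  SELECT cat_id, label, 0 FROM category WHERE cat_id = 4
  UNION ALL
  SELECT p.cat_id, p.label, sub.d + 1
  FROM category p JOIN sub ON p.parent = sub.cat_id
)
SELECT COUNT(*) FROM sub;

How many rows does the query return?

Base: cat_id=4 (Card) at d 0.
Iteration 1: rows with parent in {4} -> Jazz (id 6, d 1), NonFiction (id 7, d 1), Sports (id 8, d 1), Toys (id 9, d 1), Science (id 14, d 1).
Iteration 2: rows with parent in {6,7,8,9,14} -> Physics (id 12, d 2), History (id 13, d 2).
Iteration 3: no rows with parent in {12,13}; recursion stops.
Total rows emitted: 8.

8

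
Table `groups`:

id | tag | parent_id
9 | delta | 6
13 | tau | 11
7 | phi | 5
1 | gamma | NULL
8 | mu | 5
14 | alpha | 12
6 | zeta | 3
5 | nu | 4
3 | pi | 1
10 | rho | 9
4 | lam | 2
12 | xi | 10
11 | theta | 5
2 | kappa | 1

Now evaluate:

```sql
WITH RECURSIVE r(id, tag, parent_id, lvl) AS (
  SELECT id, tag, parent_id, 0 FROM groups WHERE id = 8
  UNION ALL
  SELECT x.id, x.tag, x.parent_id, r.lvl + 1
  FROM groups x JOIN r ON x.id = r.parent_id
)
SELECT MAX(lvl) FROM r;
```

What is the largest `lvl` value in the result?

4

Base: id=8 (mu), parent_id=5, lvl 0.
Iteration 1: join on id=5 -> nu (id 5, parent_id=4, lvl 1).
Iteration 2: join on id=4 -> lam (id 4, parent_id=2, lvl 2).
Iteration 3: join on id=2 -> kappa (id 2, parent_id=1, lvl 3).
Iteration 4: join on id=1 -> gamma (id 1, parent_id=NULL, lvl 4).
Iteration 5: parent_id is NULL; no match; recursion stops.
lvl values: 0, 1, 2, 3, 4; the maximum is 4.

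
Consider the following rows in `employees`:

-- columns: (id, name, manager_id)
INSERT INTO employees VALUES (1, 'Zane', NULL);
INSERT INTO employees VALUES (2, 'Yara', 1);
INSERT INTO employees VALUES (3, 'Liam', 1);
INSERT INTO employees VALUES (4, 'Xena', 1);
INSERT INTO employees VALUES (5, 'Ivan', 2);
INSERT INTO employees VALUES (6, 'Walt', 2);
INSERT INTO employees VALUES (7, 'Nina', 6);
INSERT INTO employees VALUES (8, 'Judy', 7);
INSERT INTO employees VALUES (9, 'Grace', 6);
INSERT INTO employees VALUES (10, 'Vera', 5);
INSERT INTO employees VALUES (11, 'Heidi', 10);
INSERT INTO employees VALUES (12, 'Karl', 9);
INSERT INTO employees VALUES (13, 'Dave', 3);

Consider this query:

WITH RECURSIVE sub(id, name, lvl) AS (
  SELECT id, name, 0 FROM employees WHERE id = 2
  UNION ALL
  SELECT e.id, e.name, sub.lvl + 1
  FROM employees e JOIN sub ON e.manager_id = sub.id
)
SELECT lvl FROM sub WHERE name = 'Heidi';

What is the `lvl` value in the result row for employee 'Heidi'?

3

Base: id=2 (Yara) at lvl 0.
Iteration 1: rows with manager_id in {2} -> Ivan (id 5, lvl 1), Walt (id 6, lvl 1).
Iteration 2: rows with manager_id in {5,6} -> Nina (id 7, lvl 2), Grace (id 9, lvl 2), Vera (id 10, lvl 2).
Iteration 3: rows with manager_id in {7,9,10} -> Judy (id 8, lvl 3), Heidi (id 11, lvl 3), Karl (id 12, lvl 3).
Iteration 4: no rows with manager_id in {8,11,12}; recursion stops.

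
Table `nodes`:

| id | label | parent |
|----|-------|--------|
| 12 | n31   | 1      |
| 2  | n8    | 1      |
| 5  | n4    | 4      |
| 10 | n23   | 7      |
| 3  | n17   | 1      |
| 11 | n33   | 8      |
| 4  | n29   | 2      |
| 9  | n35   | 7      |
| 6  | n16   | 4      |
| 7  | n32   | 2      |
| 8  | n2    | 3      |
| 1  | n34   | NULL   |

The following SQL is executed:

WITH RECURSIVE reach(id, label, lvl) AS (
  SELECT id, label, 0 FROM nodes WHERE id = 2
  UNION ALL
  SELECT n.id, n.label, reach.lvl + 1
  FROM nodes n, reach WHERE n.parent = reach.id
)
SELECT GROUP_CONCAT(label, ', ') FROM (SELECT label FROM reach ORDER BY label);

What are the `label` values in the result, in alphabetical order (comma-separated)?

Base: id=2 (n8) at lvl 0.
Iteration 1: rows with parent in {2} -> n29 (id 4, lvl 1), n32 (id 7, lvl 1).
Iteration 2: rows with parent in {4,7} -> n4 (id 5, lvl 2), n16 (id 6, lvl 2), n35 (id 9, lvl 2), n23 (id 10, lvl 2).
Iteration 3: no rows with parent in {5,6,9,10}; recursion stops.

n16, n23, n29, n32, n35, n4, n8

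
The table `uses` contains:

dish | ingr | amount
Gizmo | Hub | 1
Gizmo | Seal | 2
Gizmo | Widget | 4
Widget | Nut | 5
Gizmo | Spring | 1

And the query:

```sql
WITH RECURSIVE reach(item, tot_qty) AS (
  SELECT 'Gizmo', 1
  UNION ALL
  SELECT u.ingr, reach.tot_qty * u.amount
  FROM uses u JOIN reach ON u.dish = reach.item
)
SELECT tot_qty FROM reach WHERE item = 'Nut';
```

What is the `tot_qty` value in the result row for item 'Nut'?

Base: (Gizmo, tot_qty=1).
Iteration 1: components of {Gizmo} -> Hub = 1*1 = 1, Seal = 1*2 = 2, Spring = 1*1 = 1, Widget = 1*4 = 4.
Iteration 2: components of {Hub,Seal,Spring,Widget} -> Nut = 4*5 = 20.
Iteration 3: no further components; recursion stops.

20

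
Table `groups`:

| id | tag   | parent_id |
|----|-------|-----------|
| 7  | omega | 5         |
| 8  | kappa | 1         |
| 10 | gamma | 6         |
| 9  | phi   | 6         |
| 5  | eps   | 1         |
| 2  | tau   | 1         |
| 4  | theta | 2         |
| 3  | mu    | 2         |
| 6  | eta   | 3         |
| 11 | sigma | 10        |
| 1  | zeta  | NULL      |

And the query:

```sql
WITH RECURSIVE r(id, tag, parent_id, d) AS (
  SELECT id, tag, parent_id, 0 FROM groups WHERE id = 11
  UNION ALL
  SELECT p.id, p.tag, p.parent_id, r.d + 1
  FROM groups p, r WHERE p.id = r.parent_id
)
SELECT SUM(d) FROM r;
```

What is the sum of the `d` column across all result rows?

Base: id=11 (sigma), parent_id=10, d 0.
Iteration 1: join on id=10 -> gamma (id 10, parent_id=6, d 1).
Iteration 2: join on id=6 -> eta (id 6, parent_id=3, d 2).
Iteration 3: join on id=3 -> mu (id 3, parent_id=2, d 3).
Iteration 4: join on id=2 -> tau (id 2, parent_id=1, d 4).
Iteration 5: join on id=1 -> zeta (id 1, parent_id=NULL, d 5).
Iteration 6: parent_id is NULL; no match; recursion stops.
SUM(d) = 0 + 1 + 2 + 3 + 4 + 5 = 15.

15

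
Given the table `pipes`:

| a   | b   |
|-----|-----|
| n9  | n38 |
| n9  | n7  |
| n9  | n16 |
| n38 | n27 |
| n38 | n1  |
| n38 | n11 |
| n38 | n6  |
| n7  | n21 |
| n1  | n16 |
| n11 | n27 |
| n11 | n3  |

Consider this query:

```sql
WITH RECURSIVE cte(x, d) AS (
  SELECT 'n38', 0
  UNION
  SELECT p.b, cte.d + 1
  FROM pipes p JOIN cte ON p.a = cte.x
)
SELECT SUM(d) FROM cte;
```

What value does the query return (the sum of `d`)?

10

Base: (n38, d=0).
Iteration 1: edges from {n38} -> (n1, d=1), (n11, d=1), (n27, d=1), (n6, d=1).
Iteration 2: edges from {n1,n11,n27,n6} -> (n16, d=2), (n27, d=2), (n3, d=2).
Iteration 3: no outgoing edges from {n16,n27,n3}; recursion stops.
SUM(d) = 0 + 1 + 1 + 1 + 1 + 2 + 2 + 2 = 10.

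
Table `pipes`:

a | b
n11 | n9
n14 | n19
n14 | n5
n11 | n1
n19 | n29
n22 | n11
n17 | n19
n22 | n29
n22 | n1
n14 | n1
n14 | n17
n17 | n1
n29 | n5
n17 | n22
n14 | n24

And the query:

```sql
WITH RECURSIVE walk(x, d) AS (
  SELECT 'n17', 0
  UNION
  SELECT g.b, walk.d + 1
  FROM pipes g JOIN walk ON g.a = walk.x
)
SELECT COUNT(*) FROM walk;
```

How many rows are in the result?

Base: (n17, d=0).
Iteration 1: edges from {n17} -> (n1, d=1), (n19, d=1), (n22, d=1).
Iteration 2: edges from {n1,n19,n22} -> (n1, d=2), (n11, d=2), (n29, d=2). [UNION drops 1 duplicate row(s)]
Iteration 3: edges from {n1,n11,n29} -> (n1, d=3), (n5, d=3), (n9, d=3).
Iteration 4: no outgoing edges from {n1,n5,n9}; recursion stops.
Total rows emitted: 10.

10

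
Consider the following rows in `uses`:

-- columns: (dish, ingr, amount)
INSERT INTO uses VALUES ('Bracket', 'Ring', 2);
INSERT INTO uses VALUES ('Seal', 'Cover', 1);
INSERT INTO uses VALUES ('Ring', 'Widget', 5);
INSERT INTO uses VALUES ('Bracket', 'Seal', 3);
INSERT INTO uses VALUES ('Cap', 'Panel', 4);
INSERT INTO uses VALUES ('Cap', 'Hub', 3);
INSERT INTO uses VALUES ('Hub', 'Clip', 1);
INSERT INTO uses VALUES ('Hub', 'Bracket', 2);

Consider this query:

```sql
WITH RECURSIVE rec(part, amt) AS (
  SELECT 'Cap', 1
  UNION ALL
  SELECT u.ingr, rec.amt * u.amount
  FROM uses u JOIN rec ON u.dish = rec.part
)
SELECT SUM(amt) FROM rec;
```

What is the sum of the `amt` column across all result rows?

125

Base: (Cap, amt=1).
Iteration 1: components of {Cap} -> Hub = 1*3 = 3, Panel = 1*4 = 4.
Iteration 2: components of {Hub,Panel} -> Bracket = 3*2 = 6, Clip = 3*1 = 3.
Iteration 3: components of {Bracket,Clip} -> Ring = 6*2 = 12, Seal = 6*3 = 18.
Iteration 4: components of {Ring,Seal} -> Cover = 18*1 = 18, Widget = 12*5 = 60.
Iteration 5: no further components; recursion stops.
SUM(amt) = 1 + 4 + 3 + 6 + 3 + 18 + 12 + 18 + 60 = 125.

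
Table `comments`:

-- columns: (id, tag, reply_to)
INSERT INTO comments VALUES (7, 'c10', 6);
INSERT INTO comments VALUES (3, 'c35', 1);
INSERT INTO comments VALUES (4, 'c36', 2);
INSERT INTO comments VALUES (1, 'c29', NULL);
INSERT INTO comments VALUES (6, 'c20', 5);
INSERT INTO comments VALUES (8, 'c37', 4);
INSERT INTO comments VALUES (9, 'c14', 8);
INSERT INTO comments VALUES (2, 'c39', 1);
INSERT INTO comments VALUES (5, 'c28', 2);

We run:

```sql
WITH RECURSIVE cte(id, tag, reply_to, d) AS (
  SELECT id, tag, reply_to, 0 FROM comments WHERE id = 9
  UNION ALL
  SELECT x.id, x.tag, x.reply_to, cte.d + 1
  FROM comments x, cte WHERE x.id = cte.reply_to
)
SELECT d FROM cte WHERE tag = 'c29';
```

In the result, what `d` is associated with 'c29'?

4

Base: id=9 (c14), reply_to=8, d 0.
Iteration 1: join on id=8 -> c37 (id 8, reply_to=4, d 1).
Iteration 2: join on id=4 -> c36 (id 4, reply_to=2, d 2).
Iteration 3: join on id=2 -> c39 (id 2, reply_to=1, d 3).
Iteration 4: join on id=1 -> c29 (id 1, reply_to=NULL, d 4).
Iteration 5: reply_to is NULL; no match; recursion stops.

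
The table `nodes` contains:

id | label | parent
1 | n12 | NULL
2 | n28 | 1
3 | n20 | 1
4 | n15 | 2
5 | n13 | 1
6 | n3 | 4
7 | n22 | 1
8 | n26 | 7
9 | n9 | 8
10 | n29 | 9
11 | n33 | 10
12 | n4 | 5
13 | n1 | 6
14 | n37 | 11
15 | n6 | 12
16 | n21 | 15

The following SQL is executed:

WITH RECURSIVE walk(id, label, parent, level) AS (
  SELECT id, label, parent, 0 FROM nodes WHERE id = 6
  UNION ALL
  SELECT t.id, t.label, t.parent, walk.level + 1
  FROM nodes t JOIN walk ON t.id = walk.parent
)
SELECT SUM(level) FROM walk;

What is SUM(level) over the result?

6

Base: id=6 (n3), parent=4, level 0.
Iteration 1: join on id=4 -> n15 (id 4, parent=2, level 1).
Iteration 2: join on id=2 -> n28 (id 2, parent=1, level 2).
Iteration 3: join on id=1 -> n12 (id 1, parent=NULL, level 3).
Iteration 4: parent is NULL; no match; recursion stops.
SUM(level) = 0 + 1 + 2 + 3 = 6.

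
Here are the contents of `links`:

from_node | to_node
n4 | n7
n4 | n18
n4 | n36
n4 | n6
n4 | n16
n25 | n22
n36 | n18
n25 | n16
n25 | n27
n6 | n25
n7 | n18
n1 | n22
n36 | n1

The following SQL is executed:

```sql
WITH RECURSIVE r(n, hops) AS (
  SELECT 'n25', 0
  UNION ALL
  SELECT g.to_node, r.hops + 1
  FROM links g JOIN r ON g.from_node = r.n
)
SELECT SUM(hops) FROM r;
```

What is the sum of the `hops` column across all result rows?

3

Base: (n25, hops=0).
Iteration 1: edges from {n25} -> (n16, hops=1), (n22, hops=1), (n27, hops=1).
Iteration 2: no outgoing edges from {n16,n22,n27}; recursion stops.
SUM(hops) = 0 + 1 + 1 + 1 = 3.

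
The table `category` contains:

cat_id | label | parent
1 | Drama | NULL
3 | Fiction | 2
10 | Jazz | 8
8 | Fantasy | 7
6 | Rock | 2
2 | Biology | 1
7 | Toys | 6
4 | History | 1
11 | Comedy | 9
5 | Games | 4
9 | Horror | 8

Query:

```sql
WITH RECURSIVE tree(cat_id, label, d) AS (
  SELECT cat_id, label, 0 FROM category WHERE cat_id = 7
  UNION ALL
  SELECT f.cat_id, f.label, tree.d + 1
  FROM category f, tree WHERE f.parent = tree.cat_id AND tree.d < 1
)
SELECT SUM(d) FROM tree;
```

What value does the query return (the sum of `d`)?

Base: cat_id=7 (Toys) at d 0.
Iteration 1: rows with parent in {7} -> Fantasy (id 8, d 1).
Iteration 2: d < 1 fails for all current rows; recursion stops.
SUM(d) = 0 + 1 = 1.

1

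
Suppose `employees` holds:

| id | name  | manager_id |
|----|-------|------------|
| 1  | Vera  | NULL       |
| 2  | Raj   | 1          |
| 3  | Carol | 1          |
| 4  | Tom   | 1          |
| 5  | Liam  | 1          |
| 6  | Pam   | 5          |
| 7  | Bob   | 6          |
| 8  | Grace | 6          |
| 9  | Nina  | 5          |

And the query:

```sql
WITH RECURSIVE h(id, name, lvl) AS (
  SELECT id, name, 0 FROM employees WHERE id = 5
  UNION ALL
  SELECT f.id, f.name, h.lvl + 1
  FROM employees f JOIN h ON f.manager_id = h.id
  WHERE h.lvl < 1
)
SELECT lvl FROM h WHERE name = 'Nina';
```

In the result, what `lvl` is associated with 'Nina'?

Base: id=5 (Liam) at lvl 0.
Iteration 1: rows with manager_id in {5} -> Pam (id 6, lvl 1), Nina (id 9, lvl 1).
Iteration 2: lvl < 1 fails for all current rows; recursion stops.

1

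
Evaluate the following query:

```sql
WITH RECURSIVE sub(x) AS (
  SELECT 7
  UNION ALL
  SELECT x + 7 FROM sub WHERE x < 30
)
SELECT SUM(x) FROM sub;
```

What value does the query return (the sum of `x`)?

Base: x=7.
Iteration 1: 7 < 30 holds -> x = 7 + 7 = 14.
Iteration 2: 14 < 30 holds -> x = 14 + 7 = 21.
Iteration 3: 21 < 30 holds -> x = 21 + 7 = 28.
Iteration 4: 28 < 30 holds -> x = 28 + 7 = 35.
Iteration 5: 35 < 30 fails; recursion stops.
SUM(x) = 7 + 14 + 21 + 28 + 35 = 105.

105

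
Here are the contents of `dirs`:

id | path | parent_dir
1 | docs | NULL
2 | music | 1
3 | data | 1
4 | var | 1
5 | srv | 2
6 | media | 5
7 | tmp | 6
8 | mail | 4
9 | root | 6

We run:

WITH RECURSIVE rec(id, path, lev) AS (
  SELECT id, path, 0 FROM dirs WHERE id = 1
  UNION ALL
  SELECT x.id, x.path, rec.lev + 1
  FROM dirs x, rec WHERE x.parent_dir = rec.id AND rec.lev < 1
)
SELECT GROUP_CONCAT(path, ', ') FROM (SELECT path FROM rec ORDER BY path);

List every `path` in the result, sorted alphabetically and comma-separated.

Base: id=1 (docs) at lev 0.
Iteration 1: rows with parent_dir in {1} -> music (id 2, lev 1), data (id 3, lev 1), var (id 4, lev 1).
Iteration 2: lev < 1 fails for all current rows; recursion stops.

data, docs, music, var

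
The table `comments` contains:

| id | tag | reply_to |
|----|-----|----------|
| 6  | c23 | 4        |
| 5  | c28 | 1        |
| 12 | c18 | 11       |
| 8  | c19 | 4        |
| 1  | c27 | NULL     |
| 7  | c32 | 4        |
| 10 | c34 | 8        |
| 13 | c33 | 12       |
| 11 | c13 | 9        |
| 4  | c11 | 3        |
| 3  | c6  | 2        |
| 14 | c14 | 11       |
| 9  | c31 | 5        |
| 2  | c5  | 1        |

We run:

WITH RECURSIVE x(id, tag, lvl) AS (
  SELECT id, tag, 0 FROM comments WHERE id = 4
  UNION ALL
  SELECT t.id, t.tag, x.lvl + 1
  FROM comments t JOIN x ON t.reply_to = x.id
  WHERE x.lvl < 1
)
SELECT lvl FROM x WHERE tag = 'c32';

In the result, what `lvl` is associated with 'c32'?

1

Base: id=4 (c11) at lvl 0.
Iteration 1: rows with reply_to in {4} -> c23 (id 6, lvl 1), c32 (id 7, lvl 1), c19 (id 8, lvl 1).
Iteration 2: lvl < 1 fails for all current rows; recursion stops.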